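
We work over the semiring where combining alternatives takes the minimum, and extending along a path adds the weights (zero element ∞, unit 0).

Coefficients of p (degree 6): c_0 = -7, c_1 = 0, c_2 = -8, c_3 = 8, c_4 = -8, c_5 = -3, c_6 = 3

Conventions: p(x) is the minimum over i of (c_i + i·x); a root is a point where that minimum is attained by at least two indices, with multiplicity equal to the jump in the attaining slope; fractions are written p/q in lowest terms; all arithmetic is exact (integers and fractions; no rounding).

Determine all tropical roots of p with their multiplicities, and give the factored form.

hull edge (i=0, c=-7) to (i=2, c=-8): slope -1/2, span 2
hull edge (i=2, c=-8) to (i=4, c=-8): slope 0, span 2
hull edge (i=4, c=-8) to (i=5, c=-3): slope 5, span 1
hull edge (i=5, c=-3) to (i=6, c=3): slope 6, span 1
Factored form: p(x) = 3 ⊗ (x ⊕ (-6)) ⊗ (x ⊕ (-5)) ⊗ (x ⊕ 0) ⊗ (x ⊕ 0) ⊗ (x ⊕ 1/2) ⊗ (x ⊕ 1/2)
Answer: roots = -6 (mult 1), -5 (mult 1), 0 (mult 2), 1/2 (mult 2)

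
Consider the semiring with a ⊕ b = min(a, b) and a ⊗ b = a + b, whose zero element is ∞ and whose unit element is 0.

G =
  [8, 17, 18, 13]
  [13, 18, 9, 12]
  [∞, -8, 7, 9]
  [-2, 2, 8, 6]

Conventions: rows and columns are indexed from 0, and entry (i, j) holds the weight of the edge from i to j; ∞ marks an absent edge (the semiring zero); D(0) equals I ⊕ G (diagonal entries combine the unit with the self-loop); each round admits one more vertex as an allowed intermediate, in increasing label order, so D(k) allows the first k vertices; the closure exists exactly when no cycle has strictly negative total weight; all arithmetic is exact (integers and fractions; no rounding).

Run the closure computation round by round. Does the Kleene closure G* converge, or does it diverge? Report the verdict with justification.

D(0):
  [0, 17, 18, 13]
  [13, 0, 9, 12]
  [∞, -8, 0, 9]
  [-2, 2, 8, 0]
D(1):
  [0, 17, 18, 13]
  [13, 0, 9, 12]
  [∞, -8, 0, 9]
  [-2, 2, 8, 0]
D(2):
  [0, 17, 18, 13]
  [13, 0, 9, 12]
  [5, -8, 0, 4]
  [-2, 2, 8, 0]
D(3):
  [0, 10, 18, 13]
  [13, 0, 9, 12]
  [5, -8, 0, 4]
  [-2, 0, 8, 0]
D(4):
  [0, 10, 18, 13]
  [10, 0, 9, 12]
  [2, -8, 0, 4]
  [-2, 0, 8, 0]
Key observation: every diagonal entry stays at the unit through all rounds, so no improving cycle exists.
Answer: CONVERGES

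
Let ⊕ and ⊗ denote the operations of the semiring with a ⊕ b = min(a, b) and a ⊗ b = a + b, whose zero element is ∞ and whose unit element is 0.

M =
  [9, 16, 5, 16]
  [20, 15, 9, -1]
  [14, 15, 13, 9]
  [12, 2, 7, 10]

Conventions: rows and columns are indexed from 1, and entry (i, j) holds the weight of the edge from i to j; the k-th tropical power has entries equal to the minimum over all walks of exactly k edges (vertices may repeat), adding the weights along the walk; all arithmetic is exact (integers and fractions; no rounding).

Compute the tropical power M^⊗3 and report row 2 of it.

M^⊗2:
  [18, 18, 14, 14]
  [11, 1, 6, 9]
  [21, 11, 16, 14]
  [21, 12, 11, 1]
M^⊗3:
  [26, 16, 21, 17]
  [20, 11, 10, 0]
  [26, 16, 20, 10]
  [13, 3, 8, 11]
Answer: row 2 of M^⊗3 = [20, 11, 10, 0]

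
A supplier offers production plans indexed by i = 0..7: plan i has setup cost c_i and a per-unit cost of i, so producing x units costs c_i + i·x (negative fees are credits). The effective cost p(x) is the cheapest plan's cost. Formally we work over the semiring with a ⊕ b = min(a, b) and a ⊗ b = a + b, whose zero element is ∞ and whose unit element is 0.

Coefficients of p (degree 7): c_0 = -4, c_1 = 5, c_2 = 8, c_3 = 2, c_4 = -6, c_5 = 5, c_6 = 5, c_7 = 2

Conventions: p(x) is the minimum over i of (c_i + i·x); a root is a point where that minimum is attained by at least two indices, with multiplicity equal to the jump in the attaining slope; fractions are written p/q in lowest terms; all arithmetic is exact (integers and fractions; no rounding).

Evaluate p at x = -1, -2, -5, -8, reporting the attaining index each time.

p(-1) = min(-4+0·(-1)=-4, 5+1·(-1)=4, 8+2·(-1)=6, 2+3·(-1)=-1, -6+4·(-1)=-10, 5+5·(-1)=0, 5+6·(-1)=-1, 2+7·(-1)=-5) = -10 (attained by i=4)
p(-2) = min(-4+0·(-2)=-4, 5+1·(-2)=3, 8+2·(-2)=4, 2+3·(-2)=-4, -6+4·(-2)=-14, 5+5·(-2)=-5, 5+6·(-2)=-7, 2+7·(-2)=-12) = -14 (attained by i=4)
p(-5) = min(-4+0·(-5)=-4, 5+1·(-5)=0, 8+2·(-5)=-2, 2+3·(-5)=-13, -6+4·(-5)=-26, 5+5·(-5)=-20, 5+6·(-5)=-25, 2+7·(-5)=-33) = -33 (attained by i=7)
p(-8) = min(-4+0·(-8)=-4, 5+1·(-8)=-3, 8+2·(-8)=-8, 2+3·(-8)=-22, -6+4·(-8)=-38, 5+5·(-8)=-35, 5+6·(-8)=-43, 2+7·(-8)=-54) = -54 (attained by i=7)
Answer: p(-1) = -10; p(-2) = -14; p(-5) = -33; p(-8) = -54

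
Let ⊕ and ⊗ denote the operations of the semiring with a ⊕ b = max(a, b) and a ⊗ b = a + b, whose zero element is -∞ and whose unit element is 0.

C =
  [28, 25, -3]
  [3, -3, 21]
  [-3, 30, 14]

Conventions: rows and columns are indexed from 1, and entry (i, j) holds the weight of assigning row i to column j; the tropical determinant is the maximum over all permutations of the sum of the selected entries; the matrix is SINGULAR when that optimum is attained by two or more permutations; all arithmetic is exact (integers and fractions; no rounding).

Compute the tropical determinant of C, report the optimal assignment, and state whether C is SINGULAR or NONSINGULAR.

σ = (1, 2, 3): 28 + (-3) + 14 = 39
σ = (1, 3, 2): 28 + 21 + 30 = 79
σ = (2, 1, 3): 25 + 3 + 14 = 42
σ = (2, 3, 1): 25 + 21 + (-3) = 43
σ = (3, 1, 2): (-3) + 3 + 30 = 30
σ = (3, 2, 1): (-3) + (-3) + (-3) = -9
Optimal value attained by: σ = (1, 3, 2).
Answer: det⊕(C) = 79; verdict: NONSINGULAR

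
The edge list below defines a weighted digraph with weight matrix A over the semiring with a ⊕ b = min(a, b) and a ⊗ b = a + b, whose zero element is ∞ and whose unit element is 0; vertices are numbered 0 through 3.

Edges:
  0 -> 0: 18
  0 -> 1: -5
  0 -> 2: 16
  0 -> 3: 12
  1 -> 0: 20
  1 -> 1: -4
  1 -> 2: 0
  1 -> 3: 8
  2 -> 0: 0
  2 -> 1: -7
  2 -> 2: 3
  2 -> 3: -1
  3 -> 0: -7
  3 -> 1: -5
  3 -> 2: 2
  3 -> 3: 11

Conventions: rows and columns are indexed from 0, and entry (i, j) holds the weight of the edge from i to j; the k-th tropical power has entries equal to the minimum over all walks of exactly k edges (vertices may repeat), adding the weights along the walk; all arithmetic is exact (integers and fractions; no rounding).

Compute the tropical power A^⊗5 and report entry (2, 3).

A^⊗2:
  [5, -9, -5, 3]
  [0, -8, -4, -1]
  [-8, -11, -7, 1]
  [2, -12, -5, 1]
A^⊗3:
  [-5, -13, -9, -6]
  [-8, -12, -8, -5]
  [-7, -15, -11, -8]
  [-6, -16, -12, -6]
A^⊗4:
  [-13, -17, -13, -10]
  [-12, -16, -12, -9]
  [-15, -19, -15, -12]
  [-13, -20, -16, -13]
A^⊗5:
  [-17, -21, -17, -14]
  [-16, -20, -16, -13]
  [-19, -23, -19, -16]
  [-20, -24, -20, -17]
Key observation: the optimum is the walk 2->1->1->1->2->3, with weight (-7) + (-4) + (-4) + 0 + (-1) = -16.
Optimal value attained by: walk 2->1->1->1->2->3.
Answer: (A^⊗5)[2][3] = -16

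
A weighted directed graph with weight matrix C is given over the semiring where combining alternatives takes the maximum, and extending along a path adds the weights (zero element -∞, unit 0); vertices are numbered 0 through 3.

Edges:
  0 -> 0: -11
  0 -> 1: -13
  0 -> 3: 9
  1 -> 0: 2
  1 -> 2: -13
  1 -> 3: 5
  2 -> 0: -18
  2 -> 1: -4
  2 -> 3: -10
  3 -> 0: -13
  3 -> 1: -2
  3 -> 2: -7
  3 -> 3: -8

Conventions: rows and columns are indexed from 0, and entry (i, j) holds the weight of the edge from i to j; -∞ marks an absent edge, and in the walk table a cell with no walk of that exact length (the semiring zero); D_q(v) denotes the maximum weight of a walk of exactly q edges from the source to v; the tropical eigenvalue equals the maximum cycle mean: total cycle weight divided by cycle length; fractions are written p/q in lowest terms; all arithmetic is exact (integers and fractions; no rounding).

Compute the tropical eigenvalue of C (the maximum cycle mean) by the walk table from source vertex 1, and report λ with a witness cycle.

q=0: [-∞, 0, -∞, -∞]
q=1: [2, -∞, -13, 5]
q=2: [-8, 3, -2, 11]
q=3: [5, 9, 4, 8]
q=4: [11, 6, 1, 14]
Optimal cycle mean attained by: cycle 0->3->1->0, total 9 + (-2) + 2, length 3.
Answer: λ = 3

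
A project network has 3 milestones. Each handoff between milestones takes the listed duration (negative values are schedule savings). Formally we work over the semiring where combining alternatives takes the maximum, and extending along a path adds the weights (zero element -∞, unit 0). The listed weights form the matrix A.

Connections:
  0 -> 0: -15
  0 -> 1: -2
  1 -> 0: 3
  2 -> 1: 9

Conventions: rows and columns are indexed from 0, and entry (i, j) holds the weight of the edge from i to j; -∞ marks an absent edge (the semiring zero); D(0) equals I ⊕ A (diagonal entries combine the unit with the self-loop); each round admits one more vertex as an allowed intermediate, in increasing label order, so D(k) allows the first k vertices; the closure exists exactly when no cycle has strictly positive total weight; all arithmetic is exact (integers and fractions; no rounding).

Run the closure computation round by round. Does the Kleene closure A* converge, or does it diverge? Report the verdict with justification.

D(0):
  [0, -2, -∞]
  [3, 0, -∞]
  [-∞, 9, 0]
Detection: at round 1, diagonal entry (1, 1) turns strictly positive.
Key observation: the cycle 1->0->1 has total weight 3 + (-2), which is strictly positive.
Answer: DIVERGES — positive cycle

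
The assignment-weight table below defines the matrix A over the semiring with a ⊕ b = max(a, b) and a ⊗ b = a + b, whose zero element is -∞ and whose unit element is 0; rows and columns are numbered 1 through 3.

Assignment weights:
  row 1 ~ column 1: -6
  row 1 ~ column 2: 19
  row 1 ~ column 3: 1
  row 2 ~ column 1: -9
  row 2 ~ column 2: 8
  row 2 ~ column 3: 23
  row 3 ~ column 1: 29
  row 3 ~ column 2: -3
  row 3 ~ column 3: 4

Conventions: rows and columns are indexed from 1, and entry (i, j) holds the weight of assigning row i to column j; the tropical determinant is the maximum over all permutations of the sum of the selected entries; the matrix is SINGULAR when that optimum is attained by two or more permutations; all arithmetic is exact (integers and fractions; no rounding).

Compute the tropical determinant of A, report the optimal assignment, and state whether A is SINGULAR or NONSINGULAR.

σ = (1, 2, 3): (-6) + 8 + 4 = 6
σ = (1, 3, 2): (-6) + 23 + (-3) = 14
σ = (2, 1, 3): 19 + (-9) + 4 = 14
σ = (2, 3, 1): 19 + 23 + 29 = 71
σ = (3, 1, 2): 1 + (-9) + (-3) = -11
σ = (3, 2, 1): 1 + 8 + 29 = 38
Optimal value attained by: σ = (2, 3, 1).
Answer: det⊕(A) = 71; verdict: NONSINGULAR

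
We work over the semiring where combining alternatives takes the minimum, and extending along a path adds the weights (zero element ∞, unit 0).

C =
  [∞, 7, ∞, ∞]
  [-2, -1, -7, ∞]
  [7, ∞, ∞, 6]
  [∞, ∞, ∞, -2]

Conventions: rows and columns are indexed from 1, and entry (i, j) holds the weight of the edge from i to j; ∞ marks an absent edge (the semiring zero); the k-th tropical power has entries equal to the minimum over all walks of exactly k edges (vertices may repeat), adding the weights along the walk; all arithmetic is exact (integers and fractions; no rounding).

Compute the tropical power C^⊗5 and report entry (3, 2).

C^⊗2:
  [5, 6, 0, ∞]
  [-3, -2, -8, -1]
  [∞, 14, ∞, 4]
  [∞, ∞, ∞, -4]
C^⊗3:
  [4, 5, -1, 6]
  [-4, -3, -9, -3]
  [12, 13, 7, 2]
  [∞, ∞, ∞, -6]
C^⊗4:
  [3, 4, -2, 4]
  [-5, -4, -10, -5]
  [11, 12, 6, 0]
  [∞, ∞, ∞, -8]
C^⊗5:
  [2, 3, -3, 2]
  [-6, -5, -11, -7]
  [10, 11, 5, -2]
  [∞, ∞, ∞, -10]
Key observation: the optimum is the walk 3->1->2->2->2->2, with weight 7 + 7 + (-1) + (-1) + (-1) = 11.
Optimal value attained by: walk 3->1->2->2->2->2.
Answer: (C^⊗5)[3][2] = 11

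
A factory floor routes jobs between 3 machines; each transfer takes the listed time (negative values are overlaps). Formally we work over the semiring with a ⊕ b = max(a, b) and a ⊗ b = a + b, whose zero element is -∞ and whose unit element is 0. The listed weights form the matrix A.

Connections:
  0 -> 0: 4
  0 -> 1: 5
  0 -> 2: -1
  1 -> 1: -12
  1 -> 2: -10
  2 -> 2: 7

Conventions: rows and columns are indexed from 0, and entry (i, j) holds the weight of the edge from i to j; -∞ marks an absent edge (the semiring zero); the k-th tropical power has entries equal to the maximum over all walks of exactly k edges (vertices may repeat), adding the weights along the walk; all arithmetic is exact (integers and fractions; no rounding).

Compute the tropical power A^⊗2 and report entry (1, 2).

A^⊗2:
  [8, 9, 6]
  [-∞, -24, -3]
  [-∞, -∞, 14]
Key observation: the optimum is the walk 1->2->2, with weight (-10) + 7 = -3.
Optimal value attained by: walk 1->2->2.
Answer: (A^⊗2)[1][2] = -3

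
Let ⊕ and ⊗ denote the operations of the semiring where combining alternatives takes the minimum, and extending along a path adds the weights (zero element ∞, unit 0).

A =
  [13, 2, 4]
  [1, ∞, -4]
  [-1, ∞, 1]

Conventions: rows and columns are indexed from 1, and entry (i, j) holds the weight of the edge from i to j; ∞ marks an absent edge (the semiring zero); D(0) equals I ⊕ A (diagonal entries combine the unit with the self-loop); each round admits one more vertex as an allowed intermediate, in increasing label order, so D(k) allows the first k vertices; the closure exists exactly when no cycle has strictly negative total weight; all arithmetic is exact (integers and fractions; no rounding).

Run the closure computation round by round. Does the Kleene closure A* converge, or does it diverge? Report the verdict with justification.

D(0):
  [0, 2, 4]
  [1, 0, -4]
  [-1, ∞, 0]
D(1):
  [0, 2, 4]
  [1, 0, -4]
  [-1, 1, 0]
Detection: at round 2, diagonal entry (3, 3) turns strictly negative.
Key observation: the cycle 3->1->2->3 has total weight (-1) + 2 + (-4), which is strictly negative.
Answer: DIVERGES — negative cycle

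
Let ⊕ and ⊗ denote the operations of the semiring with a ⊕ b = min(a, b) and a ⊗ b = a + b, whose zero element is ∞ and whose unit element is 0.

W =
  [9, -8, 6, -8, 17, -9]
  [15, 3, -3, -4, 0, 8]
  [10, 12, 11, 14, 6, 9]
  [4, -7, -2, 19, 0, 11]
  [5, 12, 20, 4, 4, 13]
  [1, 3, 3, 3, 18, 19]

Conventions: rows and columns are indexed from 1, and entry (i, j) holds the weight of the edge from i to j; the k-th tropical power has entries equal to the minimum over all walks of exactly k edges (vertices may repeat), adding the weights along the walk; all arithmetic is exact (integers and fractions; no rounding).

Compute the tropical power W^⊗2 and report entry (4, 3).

W^⊗2:
  [-8, -15, -11, -12, -8, 0]
  [0, -11, -6, -1, -4, 6]
  [10, 2, 9, 2, 10, 1]
  [5, -4, -10, -11, -7, -5]
  [8, -3, 2, -3, 4, -4]
  [7, -7, 0, -7, 3, -8]
Key observation: the optimum is the walk 4->2->3, with weight (-7) + (-3) = -10.
Optimal value attained by: walk 4->2->3.
Answer: (W^⊗2)[4][3] = -10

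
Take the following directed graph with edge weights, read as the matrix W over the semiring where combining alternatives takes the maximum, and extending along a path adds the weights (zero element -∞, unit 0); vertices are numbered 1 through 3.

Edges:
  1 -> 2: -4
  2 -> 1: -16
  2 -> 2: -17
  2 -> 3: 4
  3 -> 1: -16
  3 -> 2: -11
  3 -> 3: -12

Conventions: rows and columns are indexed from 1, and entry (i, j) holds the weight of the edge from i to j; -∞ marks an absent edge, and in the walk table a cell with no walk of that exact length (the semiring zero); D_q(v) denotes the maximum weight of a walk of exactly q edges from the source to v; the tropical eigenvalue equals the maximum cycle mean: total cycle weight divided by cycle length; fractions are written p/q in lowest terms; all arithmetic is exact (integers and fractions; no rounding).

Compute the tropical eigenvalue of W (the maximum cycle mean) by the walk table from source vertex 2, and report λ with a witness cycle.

q=0: [-∞, 0, -∞]
q=1: [-16, -17, 4]
q=2: [-12, -7, -8]
q=3: [-23, -16, -3]
Optimal cycle mean attained by: cycle 2->3->2, total 4 + (-11), length 2.
Answer: λ = -7/2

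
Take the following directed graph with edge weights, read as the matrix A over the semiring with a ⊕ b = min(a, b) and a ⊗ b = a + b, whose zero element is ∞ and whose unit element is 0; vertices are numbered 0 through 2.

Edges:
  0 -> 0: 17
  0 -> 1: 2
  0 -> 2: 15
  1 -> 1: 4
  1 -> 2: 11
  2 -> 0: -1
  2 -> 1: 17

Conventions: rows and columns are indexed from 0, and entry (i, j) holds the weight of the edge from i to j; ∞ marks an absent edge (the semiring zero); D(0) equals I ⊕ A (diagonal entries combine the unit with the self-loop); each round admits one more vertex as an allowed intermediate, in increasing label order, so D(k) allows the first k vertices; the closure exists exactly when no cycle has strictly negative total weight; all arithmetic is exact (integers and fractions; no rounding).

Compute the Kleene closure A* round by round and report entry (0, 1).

D(0):
  [0, 2, 15]
  [∞, 0, 11]
  [-1, 17, 0]
D(1):
  [0, 2, 15]
  [∞, 0, 11]
  [-1, 1, 0]
D(2):
  [0, 2, 13]
  [∞, 0, 11]
  [-1, 1, 0]
D(3):
  [0, 2, 13]
  [10, 0, 11]
  [-1, 1, 0]
Answer: A*[0][1] = 2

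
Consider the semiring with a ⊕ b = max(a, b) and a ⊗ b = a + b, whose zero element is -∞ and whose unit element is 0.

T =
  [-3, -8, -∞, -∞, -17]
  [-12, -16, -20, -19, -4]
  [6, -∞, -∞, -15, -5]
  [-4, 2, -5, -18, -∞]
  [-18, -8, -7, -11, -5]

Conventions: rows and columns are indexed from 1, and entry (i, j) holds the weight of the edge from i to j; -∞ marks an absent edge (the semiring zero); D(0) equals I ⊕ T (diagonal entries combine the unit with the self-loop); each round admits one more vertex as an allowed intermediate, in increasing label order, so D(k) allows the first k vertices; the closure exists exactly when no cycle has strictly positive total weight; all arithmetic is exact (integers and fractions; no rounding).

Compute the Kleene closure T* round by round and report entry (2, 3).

D(0):
  [0, -8, -∞, -∞, -17]
  [-12, 0, -20, -19, -4]
  [6, -∞, 0, -15, -5]
  [-4, 2, -5, 0, -∞]
  [-18, -8, -7, -11, 0]
D(1):
  [0, -8, -∞, -∞, -17]
  [-12, 0, -20, -19, -4]
  [6, -2, 0, -15, -5]
  [-4, 2, -5, 0, -21]
  [-18, -8, -7, -11, 0]
D(2):
  [0, -8, -28, -27, -12]
  [-12, 0, -20, -19, -4]
  [6, -2, 0, -15, -5]
  [-4, 2, -5, 0, -2]
  [-18, -8, -7, -11, 0]
D(3):
  [0, -8, -28, -27, -12]
  [-12, 0, -20, -19, -4]
  [6, -2, 0, -15, -5]
  [1, 2, -5, 0, -2]
  [-1, -8, -7, -11, 0]
D(4):
  [0, -8, -28, -27, -12]
  [-12, 0, -20, -19, -4]
  [6, -2, 0, -15, -5]
  [1, 2, -5, 0, -2]
  [-1, -8, -7, -11, 0]
D(5):
  [0, -8, -19, -23, -12]
  [-5, 0, -11, -15, -4]
  [6, -2, 0, -15, -5]
  [1, 2, -5, 0, -2]
  [-1, -8, -7, -11, 0]
Answer: T*[2][3] = -11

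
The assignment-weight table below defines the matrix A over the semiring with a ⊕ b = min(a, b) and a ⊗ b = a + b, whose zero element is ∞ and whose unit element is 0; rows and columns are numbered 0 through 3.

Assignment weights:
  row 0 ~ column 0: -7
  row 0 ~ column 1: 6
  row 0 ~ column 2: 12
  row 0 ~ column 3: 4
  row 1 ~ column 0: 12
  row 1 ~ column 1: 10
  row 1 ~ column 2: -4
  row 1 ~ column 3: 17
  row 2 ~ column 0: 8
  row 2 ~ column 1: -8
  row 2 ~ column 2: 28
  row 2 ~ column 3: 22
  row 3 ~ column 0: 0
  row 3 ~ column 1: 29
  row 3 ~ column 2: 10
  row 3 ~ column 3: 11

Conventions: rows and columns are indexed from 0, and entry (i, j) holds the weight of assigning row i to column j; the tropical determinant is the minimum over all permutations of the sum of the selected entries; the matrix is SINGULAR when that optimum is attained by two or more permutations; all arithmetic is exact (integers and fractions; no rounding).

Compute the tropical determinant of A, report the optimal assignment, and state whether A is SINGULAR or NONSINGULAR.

σ = (0, 1, 2, 3): (-7) + 10 + 28 + 11 = 42
σ = (0, 1, 3, 2): (-7) + 10 + 22 + 10 = 35
σ = (0, 2, 1, 3): (-7) + (-4) + (-8) + 11 = -8
σ = (0, 2, 3, 1): (-7) + (-4) + 22 + 29 = 40
σ = (0, 3, 1, 2): (-7) + 17 + (-8) + 10 = 12
σ = (0, 3, 2, 1): (-7) + 17 + 28 + 29 = 67
σ = (1, 0, 2, 3): 6 + 12 + 28 + 11 = 57
σ = (1, 0, 3, 2): 6 + 12 + 22 + 10 = 50
σ = (1, 2, 0, 3): 6 + (-4) + 8 + 11 = 21
σ = (1, 2, 3, 0): 6 + (-4) + 22 + 0 = 24
σ = (1, 3, 0, 2): 6 + 17 + 8 + 10 = 41
σ = (1, 3, 2, 0): 6 + 17 + 28 + 0 = 51
σ = (2, 0, 1, 3): 12 + 12 + (-8) + 11 = 27
σ = (2, 0, 3, 1): 12 + 12 + 22 + 29 = 75
σ = (2, 1, 0, 3): 12 + 10 + 8 + 11 = 41
σ = (2, 1, 3, 0): 12 + 10 + 22 + 0 = 44
σ = (2, 3, 0, 1): 12 + 17 + 8 + 29 = 66
σ = (2, 3, 1, 0): 12 + 17 + (-8) + 0 = 21
σ = (3, 0, 1, 2): 4 + 12 + (-8) + 10 = 18
σ = (3, 0, 2, 1): 4 + 12 + 28 + 29 = 73
σ = (3, 1, 0, 2): 4 + 10 + 8 + 10 = 32
σ = (3, 1, 2, 0): 4 + 10 + 28 + 0 = 42
σ = (3, 2, 0, 1): 4 + (-4) + 8 + 29 = 37
σ = (3, 2, 1, 0): 4 + (-4) + (-8) + 0 = -8
Optimal value attained by: σ = (0, 2, 1, 3).
Answer: det⊕(A) = -8; verdict: SINGULAR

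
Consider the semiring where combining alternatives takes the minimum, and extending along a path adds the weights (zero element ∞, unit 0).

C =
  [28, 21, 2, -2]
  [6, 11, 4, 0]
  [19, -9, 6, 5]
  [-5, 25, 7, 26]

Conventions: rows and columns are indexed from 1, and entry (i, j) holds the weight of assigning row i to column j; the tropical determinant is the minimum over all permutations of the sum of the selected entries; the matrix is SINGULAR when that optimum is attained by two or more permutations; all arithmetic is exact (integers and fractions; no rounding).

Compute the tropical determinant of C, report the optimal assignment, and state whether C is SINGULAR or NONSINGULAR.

σ = (1, 2, 3, 4): 28 + 11 + 6 + 26 = 71
σ = (1, 2, 4, 3): 28 + 11 + 5 + 7 = 51
σ = (1, 3, 2, 4): 28 + 4 + (-9) + 26 = 49
σ = (1, 3, 4, 2): 28 + 4 + 5 + 25 = 62
σ = (1, 4, 2, 3): 28 + 0 + (-9) + 7 = 26
σ = (1, 4, 3, 2): 28 + 0 + 6 + 25 = 59
σ = (2, 1, 3, 4): 21 + 6 + 6 + 26 = 59
σ = (2, 1, 4, 3): 21 + 6 + 5 + 7 = 39
σ = (2, 3, 1, 4): 21 + 4 + 19 + 26 = 70
σ = (2, 3, 4, 1): 21 + 4 + 5 + (-5) = 25
σ = (2, 4, 1, 3): 21 + 0 + 19 + 7 = 47
σ = (2, 4, 3, 1): 21 + 0 + 6 + (-5) = 22
σ = (3, 1, 2, 4): 2 + 6 + (-9) + 26 = 25
σ = (3, 1, 4, 2): 2 + 6 + 5 + 25 = 38
σ = (3, 2, 1, 4): 2 + 11 + 19 + 26 = 58
σ = (3, 2, 4, 1): 2 + 11 + 5 + (-5) = 13
σ = (3, 4, 1, 2): 2 + 0 + 19 + 25 = 46
σ = (3, 4, 2, 1): 2 + 0 + (-9) + (-5) = -12
σ = (4, 1, 2, 3): (-2) + 6 + (-9) + 7 = 2
σ = (4, 1, 3, 2): (-2) + 6 + 6 + 25 = 35
σ = (4, 2, 1, 3): (-2) + 11 + 19 + 7 = 35
σ = (4, 2, 3, 1): (-2) + 11 + 6 + (-5) = 10
σ = (4, 3, 1, 2): (-2) + 4 + 19 + 25 = 46
σ = (4, 3, 2, 1): (-2) + 4 + (-9) + (-5) = -12
Optimal value attained by: σ = (3, 4, 2, 1).
Answer: det⊕(C) = -12; verdict: SINGULAR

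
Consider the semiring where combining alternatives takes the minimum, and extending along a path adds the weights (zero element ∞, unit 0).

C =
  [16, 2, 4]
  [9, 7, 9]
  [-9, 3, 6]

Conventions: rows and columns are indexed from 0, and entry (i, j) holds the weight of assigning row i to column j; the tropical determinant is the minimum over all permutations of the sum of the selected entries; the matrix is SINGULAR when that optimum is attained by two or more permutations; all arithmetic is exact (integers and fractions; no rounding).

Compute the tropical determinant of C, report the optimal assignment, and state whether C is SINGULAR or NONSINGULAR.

σ = (0, 1, 2): 16 + 7 + 6 = 29
σ = (0, 2, 1): 16 + 9 + 3 = 28
σ = (1, 0, 2): 2 + 9 + 6 = 17
σ = (1, 2, 0): 2 + 9 + (-9) = 2
σ = (2, 0, 1): 4 + 9 + 3 = 16
σ = (2, 1, 0): 4 + 7 + (-9) = 2
Optimal value attained by: σ = (1, 2, 0).
Answer: det⊕(C) = 2; verdict: SINGULAR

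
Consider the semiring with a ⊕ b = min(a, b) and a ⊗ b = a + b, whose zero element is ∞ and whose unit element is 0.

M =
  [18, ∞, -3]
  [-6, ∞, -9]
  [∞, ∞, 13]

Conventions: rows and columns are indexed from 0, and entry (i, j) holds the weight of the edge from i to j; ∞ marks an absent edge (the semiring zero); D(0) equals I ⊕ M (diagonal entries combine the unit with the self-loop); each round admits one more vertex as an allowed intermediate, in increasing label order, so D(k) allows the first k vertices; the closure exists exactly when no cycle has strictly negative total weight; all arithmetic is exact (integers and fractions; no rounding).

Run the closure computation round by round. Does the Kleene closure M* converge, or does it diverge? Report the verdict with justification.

D(0):
  [0, ∞, -3]
  [-6, 0, -9]
  [∞, ∞, 0]
D(1):
  [0, ∞, -3]
  [-6, 0, -9]
  [∞, ∞, 0]
D(2):
  [0, ∞, -3]
  [-6, 0, -9]
  [∞, ∞, 0]
D(3):
  [0, ∞, -3]
  [-6, 0, -9]
  [∞, ∞, 0]
Key observation: every diagonal entry stays at the unit through all rounds, so no improving cycle exists.
Answer: CONVERGES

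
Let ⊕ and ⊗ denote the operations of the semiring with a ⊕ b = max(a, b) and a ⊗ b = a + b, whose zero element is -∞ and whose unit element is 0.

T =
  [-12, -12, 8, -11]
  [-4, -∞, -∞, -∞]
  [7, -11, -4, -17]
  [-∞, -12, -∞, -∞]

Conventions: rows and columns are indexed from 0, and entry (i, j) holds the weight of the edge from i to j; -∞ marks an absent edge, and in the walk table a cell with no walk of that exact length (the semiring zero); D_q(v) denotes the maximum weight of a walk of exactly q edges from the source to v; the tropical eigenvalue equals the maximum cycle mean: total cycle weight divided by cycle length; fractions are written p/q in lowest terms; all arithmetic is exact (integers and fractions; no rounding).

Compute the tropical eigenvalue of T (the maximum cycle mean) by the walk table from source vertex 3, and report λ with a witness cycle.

q=0: [-∞, -∞, -∞, 0]
q=1: [-∞, -12, -∞, -∞]
q=2: [-16, -∞, -∞, -∞]
q=3: [-28, -28, -8, -27]
q=4: [-1, -19, -12, -25]
Optimal cycle mean attained by: cycle 0->2->0, total 8 + 7, length 2.
Answer: λ = 15/2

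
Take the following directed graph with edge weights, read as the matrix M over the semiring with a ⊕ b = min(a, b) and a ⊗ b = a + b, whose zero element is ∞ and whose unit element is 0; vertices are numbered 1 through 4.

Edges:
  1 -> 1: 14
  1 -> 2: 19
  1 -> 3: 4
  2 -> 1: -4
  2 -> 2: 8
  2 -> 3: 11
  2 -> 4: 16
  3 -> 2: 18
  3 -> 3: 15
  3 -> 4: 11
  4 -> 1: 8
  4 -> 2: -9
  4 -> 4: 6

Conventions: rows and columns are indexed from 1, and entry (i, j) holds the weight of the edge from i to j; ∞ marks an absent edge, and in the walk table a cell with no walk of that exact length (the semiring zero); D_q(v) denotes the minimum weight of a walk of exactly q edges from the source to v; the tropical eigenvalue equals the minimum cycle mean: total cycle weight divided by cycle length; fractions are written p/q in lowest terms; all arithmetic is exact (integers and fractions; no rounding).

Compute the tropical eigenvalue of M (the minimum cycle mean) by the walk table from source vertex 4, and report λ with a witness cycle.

q=0: [∞, ∞, ∞, 0]
q=1: [8, -9, ∞, 6]
q=2: [-13, -3, 2, 7]
q=3: [-7, -2, -9, 13]
q=4: [-6, 4, -3, 2]
Optimal cycle mean attained by: cycle 1->3->4->2->1, total 4 + 11 + (-9) + (-4), length 4.
Answer: λ = 1/2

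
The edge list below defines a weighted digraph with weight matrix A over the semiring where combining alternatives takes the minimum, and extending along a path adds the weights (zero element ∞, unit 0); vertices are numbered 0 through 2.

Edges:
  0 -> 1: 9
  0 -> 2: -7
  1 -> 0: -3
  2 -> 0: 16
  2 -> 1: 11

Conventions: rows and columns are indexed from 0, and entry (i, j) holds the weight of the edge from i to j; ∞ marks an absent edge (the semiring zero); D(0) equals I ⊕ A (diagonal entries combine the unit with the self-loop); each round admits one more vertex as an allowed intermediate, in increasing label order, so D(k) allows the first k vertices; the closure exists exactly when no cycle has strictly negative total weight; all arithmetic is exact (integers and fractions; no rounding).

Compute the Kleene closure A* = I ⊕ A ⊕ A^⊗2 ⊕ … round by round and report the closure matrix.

D(0):
  [0, 9, -7]
  [-3, 0, ∞]
  [16, 11, 0]
D(1):
  [0, 9, -7]
  [-3, 0, -10]
  [16, 11, 0]
D(2):
  [0, 9, -7]
  [-3, 0, -10]
  [8, 11, 0]
D(3):
  [0, 4, -7]
  [-3, 0, -10]
  [8, 11, 0]
Answer: A* = [[0, 4, -7], [-3, 0, -10], [8, 11, 0]]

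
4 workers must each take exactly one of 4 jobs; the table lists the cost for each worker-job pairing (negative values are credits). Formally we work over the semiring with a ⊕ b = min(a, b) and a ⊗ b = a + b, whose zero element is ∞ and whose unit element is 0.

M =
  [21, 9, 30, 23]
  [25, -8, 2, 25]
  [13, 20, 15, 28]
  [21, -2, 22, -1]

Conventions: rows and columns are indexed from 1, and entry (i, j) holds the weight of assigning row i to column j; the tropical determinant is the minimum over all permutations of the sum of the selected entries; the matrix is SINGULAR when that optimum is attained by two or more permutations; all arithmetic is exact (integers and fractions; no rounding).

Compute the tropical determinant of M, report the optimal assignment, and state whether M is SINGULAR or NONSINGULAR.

σ = (1, 2, 3, 4): 21 + (-8) + 15 + (-1) = 27
σ = (1, 2, 4, 3): 21 + (-8) + 28 + 22 = 63
σ = (1, 3, 2, 4): 21 + 2 + 20 + (-1) = 42
σ = (1, 3, 4, 2): 21 + 2 + 28 + (-2) = 49
σ = (1, 4, 2, 3): 21 + 25 + 20 + 22 = 88
σ = (1, 4, 3, 2): 21 + 25 + 15 + (-2) = 59
σ = (2, 1, 3, 4): 9 + 25 + 15 + (-1) = 48
σ = (2, 1, 4, 3): 9 + 25 + 28 + 22 = 84
σ = (2, 3, 1, 4): 9 + 2 + 13 + (-1) = 23
σ = (2, 3, 4, 1): 9 + 2 + 28 + 21 = 60
σ = (2, 4, 1, 3): 9 + 25 + 13 + 22 = 69
σ = (2, 4, 3, 1): 9 + 25 + 15 + 21 = 70
σ = (3, 1, 2, 4): 30 + 25 + 20 + (-1) = 74
σ = (3, 1, 4, 2): 30 + 25 + 28 + (-2) = 81
σ = (3, 2, 1, 4): 30 + (-8) + 13 + (-1) = 34
σ = (3, 2, 4, 1): 30 + (-8) + 28 + 21 = 71
σ = (3, 4, 1, 2): 30 + 25 + 13 + (-2) = 66
σ = (3, 4, 2, 1): 30 + 25 + 20 + 21 = 96
σ = (4, 1, 2, 3): 23 + 25 + 20 + 22 = 90
σ = (4, 1, 3, 2): 23 + 25 + 15 + (-2) = 61
σ = (4, 2, 1, 3): 23 + (-8) + 13 + 22 = 50
σ = (4, 2, 3, 1): 23 + (-8) + 15 + 21 = 51
σ = (4, 3, 1, 2): 23 + 2 + 13 + (-2) = 36
σ = (4, 3, 2, 1): 23 + 2 + 20 + 21 = 66
Optimal value attained by: σ = (2, 3, 1, 4).
Answer: det⊕(M) = 23; verdict: NONSINGULAR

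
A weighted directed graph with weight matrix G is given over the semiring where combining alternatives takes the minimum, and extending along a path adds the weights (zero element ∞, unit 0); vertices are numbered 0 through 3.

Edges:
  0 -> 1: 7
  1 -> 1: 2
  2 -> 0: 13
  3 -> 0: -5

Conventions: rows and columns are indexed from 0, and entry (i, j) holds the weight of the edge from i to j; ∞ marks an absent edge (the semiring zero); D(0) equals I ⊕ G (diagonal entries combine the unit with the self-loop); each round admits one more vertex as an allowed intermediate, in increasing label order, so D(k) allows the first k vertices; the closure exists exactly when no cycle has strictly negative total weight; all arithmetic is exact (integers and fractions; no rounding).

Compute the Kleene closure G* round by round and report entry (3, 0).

D(0):
  [0, 7, ∞, ∞]
  [∞, 0, ∞, ∞]
  [13, ∞, 0, ∞]
  [-5, ∞, ∞, 0]
D(1):
  [0, 7, ∞, ∞]
  [∞, 0, ∞, ∞]
  [13, 20, 0, ∞]
  [-5, 2, ∞, 0]
D(2):
  [0, 7, ∞, ∞]
  [∞, 0, ∞, ∞]
  [13, 20, 0, ∞]
  [-5, 2, ∞, 0]
D(3):
  [0, 7, ∞, ∞]
  [∞, 0, ∞, ∞]
  [13, 20, 0, ∞]
  [-5, 2, ∞, 0]
D(4):
  [0, 7, ∞, ∞]
  [∞, 0, ∞, ∞]
  [13, 20, 0, ∞]
  [-5, 2, ∞, 0]
Answer: G*[3][0] = -5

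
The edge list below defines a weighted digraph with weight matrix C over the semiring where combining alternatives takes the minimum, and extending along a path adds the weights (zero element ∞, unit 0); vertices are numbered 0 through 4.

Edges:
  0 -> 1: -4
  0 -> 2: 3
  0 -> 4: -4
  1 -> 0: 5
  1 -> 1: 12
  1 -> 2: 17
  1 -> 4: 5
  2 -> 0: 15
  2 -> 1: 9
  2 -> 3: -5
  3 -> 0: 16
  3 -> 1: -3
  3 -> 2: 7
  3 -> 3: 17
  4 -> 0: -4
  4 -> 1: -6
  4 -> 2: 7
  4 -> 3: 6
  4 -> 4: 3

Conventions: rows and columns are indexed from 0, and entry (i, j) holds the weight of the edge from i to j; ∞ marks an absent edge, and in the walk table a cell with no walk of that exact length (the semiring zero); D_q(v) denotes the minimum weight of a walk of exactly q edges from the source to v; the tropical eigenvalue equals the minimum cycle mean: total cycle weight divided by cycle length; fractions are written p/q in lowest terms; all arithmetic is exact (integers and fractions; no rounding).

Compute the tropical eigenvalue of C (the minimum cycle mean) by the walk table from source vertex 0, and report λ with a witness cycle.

q=0: [0, ∞, ∞, ∞, ∞]
q=1: [∞, -4, 3, ∞, -4]
q=2: [-8, -10, 3, -2, -1]
q=3: [-5, -12, -5, -2, -12]
q=4: [-16, -18, -5, -10, -9]
q=5: [-13, -20, -13, -10, -20]
Optimal cycle mean attained by: cycle 0->4->0, total (-4) + (-4), length 2.
Answer: λ = -4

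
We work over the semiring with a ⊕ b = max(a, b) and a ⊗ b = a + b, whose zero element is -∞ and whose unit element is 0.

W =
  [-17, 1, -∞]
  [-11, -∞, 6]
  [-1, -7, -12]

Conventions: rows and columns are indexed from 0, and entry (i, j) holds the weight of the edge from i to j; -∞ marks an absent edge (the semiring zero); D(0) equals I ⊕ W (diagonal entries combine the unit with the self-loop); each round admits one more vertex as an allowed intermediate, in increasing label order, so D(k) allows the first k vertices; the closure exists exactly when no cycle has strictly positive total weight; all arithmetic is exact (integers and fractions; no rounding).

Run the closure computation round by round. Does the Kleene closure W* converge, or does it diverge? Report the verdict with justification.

D(0):
  [0, 1, -∞]
  [-11, 0, 6]
  [-1, -7, 0]
D(1):
  [0, 1, -∞]
  [-11, 0, 6]
  [-1, 0, 0]
Detection: at round 2, diagonal entry (2, 2) turns strictly positive.
Key observation: the cycle 2->0->1->2 has total weight (-1) + 1 + 6, which is strictly positive.
Answer: DIVERGES — positive cycle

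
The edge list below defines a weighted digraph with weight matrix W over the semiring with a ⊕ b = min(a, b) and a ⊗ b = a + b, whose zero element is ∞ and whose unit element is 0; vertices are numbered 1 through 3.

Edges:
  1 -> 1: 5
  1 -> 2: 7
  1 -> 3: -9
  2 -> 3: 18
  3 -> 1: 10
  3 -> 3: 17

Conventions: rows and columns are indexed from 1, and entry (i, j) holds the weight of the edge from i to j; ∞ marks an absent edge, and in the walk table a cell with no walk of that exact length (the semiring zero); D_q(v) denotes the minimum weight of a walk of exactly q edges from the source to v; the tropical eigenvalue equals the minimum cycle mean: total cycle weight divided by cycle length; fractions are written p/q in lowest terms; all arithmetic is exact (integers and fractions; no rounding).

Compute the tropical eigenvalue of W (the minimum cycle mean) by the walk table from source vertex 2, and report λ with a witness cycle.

q=0: [∞, 0, ∞]
q=1: [∞, ∞, 18]
q=2: [28, ∞, 35]
q=3: [33, 35, 19]
Optimal cycle mean attained by: cycle 1->3->1, total (-9) + 10, length 2.
Answer: λ = 1/2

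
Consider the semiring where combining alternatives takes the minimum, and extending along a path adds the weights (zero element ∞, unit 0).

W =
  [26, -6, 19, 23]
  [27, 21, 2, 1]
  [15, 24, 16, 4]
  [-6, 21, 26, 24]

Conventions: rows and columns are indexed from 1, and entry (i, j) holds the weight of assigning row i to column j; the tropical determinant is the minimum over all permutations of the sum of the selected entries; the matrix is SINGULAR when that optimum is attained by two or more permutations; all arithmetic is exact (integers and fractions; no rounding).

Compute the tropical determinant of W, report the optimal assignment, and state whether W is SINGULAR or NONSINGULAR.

σ = (1, 2, 3, 4): 26 + 21 + 16 + 24 = 87
σ = (1, 2, 4, 3): 26 + 21 + 4 + 26 = 77
σ = (1, 3, 2, 4): 26 + 2 + 24 + 24 = 76
σ = (1, 3, 4, 2): 26 + 2 + 4 + 21 = 53
σ = (1, 4, 2, 3): 26 + 1 + 24 + 26 = 77
σ = (1, 4, 3, 2): 26 + 1 + 16 + 21 = 64
σ = (2, 1, 3, 4): (-6) + 27 + 16 + 24 = 61
σ = (2, 1, 4, 3): (-6) + 27 + 4 + 26 = 51
σ = (2, 3, 1, 4): (-6) + 2 + 15 + 24 = 35
σ = (2, 3, 4, 1): (-6) + 2 + 4 + (-6) = -6
σ = (2, 4, 1, 3): (-6) + 1 + 15 + 26 = 36
σ = (2, 4, 3, 1): (-6) + 1 + 16 + (-6) = 5
σ = (3, 1, 2, 4): 19 + 27 + 24 + 24 = 94
σ = (3, 1, 4, 2): 19 + 27 + 4 + 21 = 71
σ = (3, 2, 1, 4): 19 + 21 + 15 + 24 = 79
σ = (3, 2, 4, 1): 19 + 21 + 4 + (-6) = 38
σ = (3, 4, 1, 2): 19 + 1 + 15 + 21 = 56
σ = (3, 4, 2, 1): 19 + 1 + 24 + (-6) = 38
σ = (4, 1, 2, 3): 23 + 27 + 24 + 26 = 100
σ = (4, 1, 3, 2): 23 + 27 + 16 + 21 = 87
σ = (4, 2, 1, 3): 23 + 21 + 15 + 26 = 85
σ = (4, 2, 3, 1): 23 + 21 + 16 + (-6) = 54
σ = (4, 3, 1, 2): 23 + 2 + 15 + 21 = 61
σ = (4, 3, 2, 1): 23 + 2 + 24 + (-6) = 43
Optimal value attained by: σ = (2, 3, 4, 1).
Answer: det⊕(W) = -6; verdict: NONSINGULAR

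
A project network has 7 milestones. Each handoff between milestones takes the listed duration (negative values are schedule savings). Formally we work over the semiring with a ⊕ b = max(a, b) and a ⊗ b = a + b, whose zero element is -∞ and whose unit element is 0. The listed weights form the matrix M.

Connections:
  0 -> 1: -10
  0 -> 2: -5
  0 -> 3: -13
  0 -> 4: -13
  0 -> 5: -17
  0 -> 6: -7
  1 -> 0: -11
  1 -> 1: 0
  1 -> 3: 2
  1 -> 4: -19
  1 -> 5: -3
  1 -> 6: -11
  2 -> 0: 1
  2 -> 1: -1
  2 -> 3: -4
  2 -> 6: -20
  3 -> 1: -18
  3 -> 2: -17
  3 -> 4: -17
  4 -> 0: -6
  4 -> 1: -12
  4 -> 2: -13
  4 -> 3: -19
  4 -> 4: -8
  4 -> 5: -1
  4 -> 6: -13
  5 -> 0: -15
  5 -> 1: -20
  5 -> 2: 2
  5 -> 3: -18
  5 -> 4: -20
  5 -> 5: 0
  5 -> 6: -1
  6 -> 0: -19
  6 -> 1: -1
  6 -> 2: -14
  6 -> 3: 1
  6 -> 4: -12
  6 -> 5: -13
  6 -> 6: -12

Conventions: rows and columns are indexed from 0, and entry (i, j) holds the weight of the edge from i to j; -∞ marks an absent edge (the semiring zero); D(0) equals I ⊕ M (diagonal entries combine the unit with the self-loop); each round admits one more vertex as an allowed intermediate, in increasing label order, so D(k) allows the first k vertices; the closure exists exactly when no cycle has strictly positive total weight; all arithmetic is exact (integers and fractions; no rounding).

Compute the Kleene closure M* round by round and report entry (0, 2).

D(0):
  [0, -10, -5, -13, -13, -17, -7]
  [-11, 0, -∞, 2, -19, -3, -11]
  [1, -1, 0, -4, -∞, -∞, -20]
  [-∞, -18, -17, 0, -17, -∞, -∞]
  [-6, -12, -13, -19, 0, -1, -13]
  [-15, -20, 2, -18, -20, 0, -1]
  [-19, -1, -14, 1, -12, -13, 0]
D(1):
  [0, -10, -5, -13, -13, -17, -7]
  [-11, 0, -16, 2, -19, -3, -11]
  [1, -1, 0, -4, -12, -16, -6]
  [-∞, -18, -17, 0, -17, -∞, -∞]
  [-6, -12, -11, -19, 0, -1, -13]
  [-15, -20, 2, -18, -20, 0, -1]
  [-19, -1, -14, 1, -12, -13, 0]
D(2):
  [0, -10, -5, -8, -13, -13, -7]
  [-11, 0, -16, 2, -19, -3, -11]
  [1, -1, 0, 1, -12, -4, -6]
  [-29, -18, -17, 0, -17, -21, -29]
  [-6, -12, -11, -10, 0, -1, -13]
  [-15, -20, 2, -18, -20, 0, -1]
  [-12, -1, -14, 1, -12, -4, 0]
D(3):
  [0, -6, -5, -4, -13, -9, -7]
  [-11, 0, -16, 2, -19, -3, -11]
  [1, -1, 0, 1, -12, -4, -6]
  [-16, -18, -17, 0, -17, -21, -23]
  [-6, -12, -11, -10, 0, -1, -13]
  [3, 1, 2, 3, -10, 0, -1]
  [-12, -1, -14, 1, -12, -4, 0]
D(4):
  [0, -6, -5, -4, -13, -9, -7]
  [-11, 0, -15, 2, -15, -3, -11]
  [1, -1, 0, 1, -12, -4, -6]
  [-16, -18, -17, 0, -17, -21, -23]
  [-6, -12, -11, -10, 0, -1, -13]
  [3, 1, 2, 3, -10, 0, -1]
  [-12, -1, -14, 1, -12, -4, 0]
D(5):
  [0, -6, -5, -4, -13, -9, -7]
  [-11, 0, -15, 2, -15, -3, -11]
  [1, -1, 0, 1, -12, -4, -6]
  [-16, -18, -17, 0, -17, -18, -23]
  [-6, -12, -11, -10, 0, -1, -13]
  [3, 1, 2, 3, -10, 0, -1]
  [-12, -1, -14, 1, -12, -4, 0]
D(6):
  [0, -6, -5, -4, -13, -9, -7]
  [0, 0, -1, 2, -13, -3, -4]
  [1, -1, 0, 1, -12, -4, -5]
  [-15, -17, -16, 0, -17, -18, -19]
  [2, 0, 1, 2, 0, -1, -2]
  [3, 1, 2, 3, -10, 0, -1]
  [-1, -1, -2, 1, -12, -4, 0]
D(7):
  [0, -6, -5, -4, -13, -9, -7]
  [0, 0, -1, 2, -13, -3, -4]
  [1, -1, 0, 1, -12, -4, -5]
  [-15, -17, -16, 0, -17, -18, -19]
  [2, 0, 1, 2, 0, -1, -2]
  [3, 1, 2, 3, -10, 0, -1]
  [-1, -1, -2, 1, -12, -4, 0]
Answer: M*[0][2] = -5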